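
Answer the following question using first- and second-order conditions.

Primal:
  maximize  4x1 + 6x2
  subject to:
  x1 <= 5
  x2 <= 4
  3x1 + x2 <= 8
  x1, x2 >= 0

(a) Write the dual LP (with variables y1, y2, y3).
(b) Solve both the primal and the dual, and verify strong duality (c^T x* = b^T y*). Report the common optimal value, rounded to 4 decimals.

The standard primal-dual pair for 'max c^T x s.t. A x <= b, x >= 0' is:
  Dual:  min b^T y  s.t.  A^T y >= c,  y >= 0.

So the dual LP is:
  minimize  5y1 + 4y2 + 8y3
  subject to:
    y1 + 3y3 >= 4
    y2 + y3 >= 6
    y1, y2, y3 >= 0

Solving the primal: x* = (1.3333, 4).
  primal value c^T x* = 29.3333.
Solving the dual: y* = (0, 4.6667, 1.3333).
  dual value b^T y* = 29.3333.
Strong duality: c^T x* = b^T y*. Confirmed.

29.3333


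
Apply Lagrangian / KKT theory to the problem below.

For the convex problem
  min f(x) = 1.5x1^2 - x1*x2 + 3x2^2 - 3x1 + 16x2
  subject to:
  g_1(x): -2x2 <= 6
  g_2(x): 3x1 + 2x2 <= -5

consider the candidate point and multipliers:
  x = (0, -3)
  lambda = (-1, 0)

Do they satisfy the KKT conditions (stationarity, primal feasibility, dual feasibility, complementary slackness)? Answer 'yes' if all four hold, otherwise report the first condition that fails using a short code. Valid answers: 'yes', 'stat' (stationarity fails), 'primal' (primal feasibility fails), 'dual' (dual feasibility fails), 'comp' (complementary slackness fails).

Gradient of f: grad f(x) = Q x + c = (0, -2)
Constraint values g_i(x) = a_i^T x - b_i:
  g_1((0, -3)) = 0
  g_2((0, -3)) = -1
Stationarity residual: grad f(x) + sum_i lambda_i a_i = (0, 0)
  -> stationarity OK
Primal feasibility (all g_i <= 0): OK
Dual feasibility (all lambda_i >= 0): FAILS
Complementary slackness (lambda_i * g_i(x) = 0 for all i): OK

Verdict: the first failing condition is dual_feasibility -> dual.

dual


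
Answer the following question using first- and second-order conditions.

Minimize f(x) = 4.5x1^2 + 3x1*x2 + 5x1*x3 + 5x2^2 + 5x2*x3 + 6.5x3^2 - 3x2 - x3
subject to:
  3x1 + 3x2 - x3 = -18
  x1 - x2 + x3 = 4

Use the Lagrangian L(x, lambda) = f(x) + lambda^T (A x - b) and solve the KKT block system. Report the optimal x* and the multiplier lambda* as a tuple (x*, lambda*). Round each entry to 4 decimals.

Form the Lagrangian:
  L(x, lambda) = (1/2) x^T Q x + c^T x + lambda^T (A x - b)
Stationarity (grad_x L = 0): Q x + c + A^T lambda = 0.
Primal feasibility: A x = b.

This gives the KKT block system:
  [ Q   A^T ] [ x     ]   [-c ]
  [ A    0  ] [ lambda ] = [ b ]

Solving the linear system:
  x*      = (-1.9837, -3.0326, 2.9511)
  lambda* = (6.1196, -6.163)
  f(x*)   = 70.4755

x* = (-1.9837, -3.0326, 2.9511), lambda* = (6.1196, -6.163)


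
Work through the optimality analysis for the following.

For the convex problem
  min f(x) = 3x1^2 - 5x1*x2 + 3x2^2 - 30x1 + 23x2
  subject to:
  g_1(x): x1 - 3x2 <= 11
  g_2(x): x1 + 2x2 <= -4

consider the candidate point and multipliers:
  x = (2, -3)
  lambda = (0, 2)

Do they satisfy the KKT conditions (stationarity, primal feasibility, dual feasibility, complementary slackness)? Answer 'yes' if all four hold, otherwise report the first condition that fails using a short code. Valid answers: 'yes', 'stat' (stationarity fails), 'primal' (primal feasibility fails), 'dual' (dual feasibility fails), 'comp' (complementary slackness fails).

Gradient of f: grad f(x) = Q x + c = (-3, -5)
Constraint values g_i(x) = a_i^T x - b_i:
  g_1((2, -3)) = 0
  g_2((2, -3)) = 0
Stationarity residual: grad f(x) + sum_i lambda_i a_i = (-1, -1)
  -> stationarity FAILS
Primal feasibility (all g_i <= 0): OK
Dual feasibility (all lambda_i >= 0): OK
Complementary slackness (lambda_i * g_i(x) = 0 for all i): OK

Verdict: the first failing condition is stationarity -> stat.

stat


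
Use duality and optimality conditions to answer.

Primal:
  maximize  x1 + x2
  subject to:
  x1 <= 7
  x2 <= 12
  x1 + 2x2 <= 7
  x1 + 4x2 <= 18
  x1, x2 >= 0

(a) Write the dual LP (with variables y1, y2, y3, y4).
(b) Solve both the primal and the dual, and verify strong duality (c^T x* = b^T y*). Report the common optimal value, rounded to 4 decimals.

The standard primal-dual pair for 'max c^T x s.t. A x <= b, x >= 0' is:
  Dual:  min b^T y  s.t.  A^T y >= c,  y >= 0.

So the dual LP is:
  minimize  7y1 + 12y2 + 7y3 + 18y4
  subject to:
    y1 + y3 + y4 >= 1
    y2 + 2y3 + 4y4 >= 1
    y1, y2, y3, y4 >= 0

Solving the primal: x* = (7, 0).
  primal value c^T x* = 7.
Solving the dual: y* = (0.5, 0, 0.5, 0).
  dual value b^T y* = 7.
Strong duality: c^T x* = b^T y*. Confirmed.

7


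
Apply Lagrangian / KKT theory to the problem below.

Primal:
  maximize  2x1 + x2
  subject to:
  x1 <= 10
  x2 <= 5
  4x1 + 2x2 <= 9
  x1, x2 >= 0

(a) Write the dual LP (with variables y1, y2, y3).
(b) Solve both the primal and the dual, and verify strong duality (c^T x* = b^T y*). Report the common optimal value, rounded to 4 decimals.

The standard primal-dual pair for 'max c^T x s.t. A x <= b, x >= 0' is:
  Dual:  min b^T y  s.t.  A^T y >= c,  y >= 0.

So the dual LP is:
  minimize  10y1 + 5y2 + 9y3
  subject to:
    y1 + 4y3 >= 2
    y2 + 2y3 >= 1
    y1, y2, y3 >= 0

Solving the primal: x* = (2.25, 0).
  primal value c^T x* = 4.5.
Solving the dual: y* = (0, 0, 0.5).
  dual value b^T y* = 4.5.
Strong duality: c^T x* = b^T y*. Confirmed.

4.5


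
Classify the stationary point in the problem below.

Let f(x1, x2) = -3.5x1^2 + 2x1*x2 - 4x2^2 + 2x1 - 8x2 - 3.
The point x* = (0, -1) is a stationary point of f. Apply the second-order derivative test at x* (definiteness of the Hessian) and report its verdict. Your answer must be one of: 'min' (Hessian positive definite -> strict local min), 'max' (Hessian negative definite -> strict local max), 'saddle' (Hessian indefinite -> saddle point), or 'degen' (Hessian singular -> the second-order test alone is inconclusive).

Compute the Hessian H = grad^2 f:
  H = [[-7, 2], [2, -8]]
Verify stationarity: grad f(x*) = H x* + g = (0, 0).
Eigenvalues of H: -9.5616, -5.4384.
Both eigenvalues < 0, so H is negative definite -> x* is a strict local max.

max


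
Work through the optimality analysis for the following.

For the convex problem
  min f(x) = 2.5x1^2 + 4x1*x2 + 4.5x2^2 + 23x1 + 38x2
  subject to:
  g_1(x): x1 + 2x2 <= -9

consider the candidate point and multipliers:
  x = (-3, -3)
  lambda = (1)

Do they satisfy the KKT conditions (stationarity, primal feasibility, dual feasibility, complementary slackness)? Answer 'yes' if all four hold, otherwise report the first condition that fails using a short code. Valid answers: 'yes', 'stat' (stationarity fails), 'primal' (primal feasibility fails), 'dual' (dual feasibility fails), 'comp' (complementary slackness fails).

Gradient of f: grad f(x) = Q x + c = (-4, -1)
Constraint values g_i(x) = a_i^T x - b_i:
  g_1((-3, -3)) = 0
Stationarity residual: grad f(x) + sum_i lambda_i a_i = (-3, 1)
  -> stationarity FAILS
Primal feasibility (all g_i <= 0): OK
Dual feasibility (all lambda_i >= 0): OK
Complementary slackness (lambda_i * g_i(x) = 0 for all i): OK

Verdict: the first failing condition is stationarity -> stat.

stat


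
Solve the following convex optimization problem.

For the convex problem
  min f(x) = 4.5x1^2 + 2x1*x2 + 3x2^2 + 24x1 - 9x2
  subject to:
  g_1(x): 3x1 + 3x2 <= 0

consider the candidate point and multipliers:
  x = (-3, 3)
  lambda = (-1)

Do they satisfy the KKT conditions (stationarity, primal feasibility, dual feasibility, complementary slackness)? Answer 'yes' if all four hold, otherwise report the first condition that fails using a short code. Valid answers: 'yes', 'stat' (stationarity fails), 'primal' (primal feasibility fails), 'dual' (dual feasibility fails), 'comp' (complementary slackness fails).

Gradient of f: grad f(x) = Q x + c = (3, 3)
Constraint values g_i(x) = a_i^T x - b_i:
  g_1((-3, 3)) = 0
Stationarity residual: grad f(x) + sum_i lambda_i a_i = (0, 0)
  -> stationarity OK
Primal feasibility (all g_i <= 0): OK
Dual feasibility (all lambda_i >= 0): FAILS
Complementary slackness (lambda_i * g_i(x) = 0 for all i): OK

Verdict: the first failing condition is dual_feasibility -> dual.

dual


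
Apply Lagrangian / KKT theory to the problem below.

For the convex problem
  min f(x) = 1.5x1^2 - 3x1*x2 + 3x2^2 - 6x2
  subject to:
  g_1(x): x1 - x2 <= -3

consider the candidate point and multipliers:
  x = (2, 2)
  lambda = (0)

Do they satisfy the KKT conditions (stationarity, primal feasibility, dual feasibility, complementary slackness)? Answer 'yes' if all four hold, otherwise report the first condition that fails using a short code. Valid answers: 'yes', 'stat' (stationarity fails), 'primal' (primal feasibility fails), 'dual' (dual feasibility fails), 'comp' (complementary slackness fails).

Gradient of f: grad f(x) = Q x + c = (0, 0)
Constraint values g_i(x) = a_i^T x - b_i:
  g_1((2, 2)) = 3
Stationarity residual: grad f(x) + sum_i lambda_i a_i = (0, 0)
  -> stationarity OK
Primal feasibility (all g_i <= 0): FAILS
Dual feasibility (all lambda_i >= 0): OK
Complementary slackness (lambda_i * g_i(x) = 0 for all i): OK

Verdict: the first failing condition is primal_feasibility -> primal.

primal


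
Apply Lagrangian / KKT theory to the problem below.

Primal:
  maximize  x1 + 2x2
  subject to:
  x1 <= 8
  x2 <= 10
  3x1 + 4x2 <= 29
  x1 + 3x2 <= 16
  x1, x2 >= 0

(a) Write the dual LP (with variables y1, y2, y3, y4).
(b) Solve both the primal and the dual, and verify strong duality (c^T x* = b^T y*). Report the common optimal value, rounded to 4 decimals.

The standard primal-dual pair for 'max c^T x s.t. A x <= b, x >= 0' is:
  Dual:  min b^T y  s.t.  A^T y >= c,  y >= 0.

So the dual LP is:
  minimize  8y1 + 10y2 + 29y3 + 16y4
  subject to:
    y1 + 3y3 + y4 >= 1
    y2 + 4y3 + 3y4 >= 2
    y1, y2, y3, y4 >= 0

Solving the primal: x* = (4.6, 3.8).
  primal value c^T x* = 12.2.
Solving the dual: y* = (0, 0, 0.2, 0.4).
  dual value b^T y* = 12.2.
Strong duality: c^T x* = b^T y*. Confirmed.

12.2


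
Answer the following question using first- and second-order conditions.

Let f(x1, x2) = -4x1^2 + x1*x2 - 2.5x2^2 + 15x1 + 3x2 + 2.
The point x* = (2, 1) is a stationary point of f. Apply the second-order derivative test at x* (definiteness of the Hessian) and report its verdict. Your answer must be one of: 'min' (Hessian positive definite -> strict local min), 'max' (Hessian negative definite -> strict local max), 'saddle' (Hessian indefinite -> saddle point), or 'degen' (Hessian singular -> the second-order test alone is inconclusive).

Compute the Hessian H = grad^2 f:
  H = [[-8, 1], [1, -5]]
Verify stationarity: grad f(x*) = H x* + g = (0, 0).
Eigenvalues of H: -8.3028, -4.6972.
Both eigenvalues < 0, so H is negative definite -> x* is a strict local max.

max


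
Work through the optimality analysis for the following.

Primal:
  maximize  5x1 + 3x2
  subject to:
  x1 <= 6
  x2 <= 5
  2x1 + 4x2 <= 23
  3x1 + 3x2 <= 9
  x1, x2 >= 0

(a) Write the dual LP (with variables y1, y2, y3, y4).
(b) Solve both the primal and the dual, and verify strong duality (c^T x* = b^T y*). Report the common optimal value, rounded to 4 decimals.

The standard primal-dual pair for 'max c^T x s.t. A x <= b, x >= 0' is:
  Dual:  min b^T y  s.t.  A^T y >= c,  y >= 0.

So the dual LP is:
  minimize  6y1 + 5y2 + 23y3 + 9y4
  subject to:
    y1 + 2y3 + 3y4 >= 5
    y2 + 4y3 + 3y4 >= 3
    y1, y2, y3, y4 >= 0

Solving the primal: x* = (3, 0).
  primal value c^T x* = 15.
Solving the dual: y* = (0, 0, 0, 1.6667).
  dual value b^T y* = 15.
Strong duality: c^T x* = b^T y*. Confirmed.

15


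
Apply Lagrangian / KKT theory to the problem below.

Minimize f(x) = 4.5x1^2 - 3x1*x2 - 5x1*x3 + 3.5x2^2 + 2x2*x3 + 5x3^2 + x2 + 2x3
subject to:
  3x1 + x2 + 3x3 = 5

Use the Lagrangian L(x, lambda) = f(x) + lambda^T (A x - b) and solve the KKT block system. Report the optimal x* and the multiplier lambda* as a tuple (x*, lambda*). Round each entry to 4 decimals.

Form the Lagrangian:
  L(x, lambda) = (1/2) x^T Q x + c^T x + lambda^T (A x - b)
Stationarity (grad_x L = 0): Q x + c + A^T lambda = 0.
Primal feasibility: A x = b.

This gives the KKT block system:
  [ Q   A^T ] [ x     ]   [-c ]
  [ A    0  ] [ lambda ] = [ b ]

Solving the linear system:
  x*      = (0.931, 0.2787, 0.6427)
  lambda* = (-1.4432)
  f(x*)   = 4.3901

x* = (0.931, 0.2787, 0.6427), lambda* = (-1.4432)


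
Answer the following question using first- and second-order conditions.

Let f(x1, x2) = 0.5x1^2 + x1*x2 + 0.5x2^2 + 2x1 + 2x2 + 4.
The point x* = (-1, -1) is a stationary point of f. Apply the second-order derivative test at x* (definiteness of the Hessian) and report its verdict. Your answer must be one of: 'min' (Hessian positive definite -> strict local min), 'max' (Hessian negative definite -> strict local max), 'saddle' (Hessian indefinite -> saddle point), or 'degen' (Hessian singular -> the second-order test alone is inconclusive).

Compute the Hessian H = grad^2 f:
  H = [[1, 1], [1, 1]]
Verify stationarity: grad f(x*) = H x* + g = (0, 0).
Eigenvalues of H: 0, 2.
H has a zero eigenvalue (singular; positive semidefinite but not definite), so H is neither positive definite, negative definite, nor indefinite. The second-order test alone is inconclusive -> degen.
(Indeed, f is constant along the null direction of H through x*, so x* is not a strict local extremum.)

degen


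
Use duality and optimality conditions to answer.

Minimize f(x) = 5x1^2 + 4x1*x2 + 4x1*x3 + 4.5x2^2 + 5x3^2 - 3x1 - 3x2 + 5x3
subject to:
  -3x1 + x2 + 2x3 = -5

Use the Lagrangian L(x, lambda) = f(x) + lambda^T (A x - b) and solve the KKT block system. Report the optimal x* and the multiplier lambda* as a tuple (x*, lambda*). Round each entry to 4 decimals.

Form the Lagrangian:
  L(x, lambda) = (1/2) x^T Q x + c^T x + lambda^T (A x - b)
Stationarity (grad_x L = 0): Q x + c + A^T lambda = 0.
Primal feasibility: A x = b.

This gives the KKT block system:
  [ Q   A^T ] [ x     ]   [-c ]
  [ A    0  ] [ lambda ] = [ b ]

Solving the linear system:
  x*      = (0.947, -0.1558, -1.0016)
  lambda* = (0.6137)
  f(x*)   = -2.1565

x* = (0.947, -0.1558, -1.0016), lambda* = (0.6137)


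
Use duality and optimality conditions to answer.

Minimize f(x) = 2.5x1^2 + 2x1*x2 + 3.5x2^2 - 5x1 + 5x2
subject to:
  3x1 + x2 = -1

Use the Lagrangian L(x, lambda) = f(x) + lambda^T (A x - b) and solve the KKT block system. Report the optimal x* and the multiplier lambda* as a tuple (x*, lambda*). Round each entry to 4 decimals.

Form the Lagrangian:
  L(x, lambda) = (1/2) x^T Q x + c^T x + lambda^T (A x - b)
Stationarity (grad_x L = 0): Q x + c + A^T lambda = 0.
Primal feasibility: A x = b.

This gives the KKT block system:
  [ Q   A^T ] [ x     ]   [-c ]
  [ A    0  ] [ lambda ] = [ b ]

Solving the linear system:
  x*      = (0.0179, -1.0536)
  lambda* = (2.3393)
  f(x*)   = -1.5089

x* = (0.0179, -1.0536), lambda* = (2.3393)


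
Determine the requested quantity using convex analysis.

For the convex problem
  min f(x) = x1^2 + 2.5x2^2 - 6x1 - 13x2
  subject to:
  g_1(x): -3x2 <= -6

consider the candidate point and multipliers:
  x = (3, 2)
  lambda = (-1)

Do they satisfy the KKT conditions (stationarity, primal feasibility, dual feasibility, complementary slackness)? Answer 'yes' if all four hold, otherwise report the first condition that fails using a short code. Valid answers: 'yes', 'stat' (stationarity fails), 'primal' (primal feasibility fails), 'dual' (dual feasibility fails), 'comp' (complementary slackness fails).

Gradient of f: grad f(x) = Q x + c = (0, -3)
Constraint values g_i(x) = a_i^T x - b_i:
  g_1((3, 2)) = 0
Stationarity residual: grad f(x) + sum_i lambda_i a_i = (0, 0)
  -> stationarity OK
Primal feasibility (all g_i <= 0): OK
Dual feasibility (all lambda_i >= 0): FAILS
Complementary slackness (lambda_i * g_i(x) = 0 for all i): OK

Verdict: the first failing condition is dual_feasibility -> dual.

dual


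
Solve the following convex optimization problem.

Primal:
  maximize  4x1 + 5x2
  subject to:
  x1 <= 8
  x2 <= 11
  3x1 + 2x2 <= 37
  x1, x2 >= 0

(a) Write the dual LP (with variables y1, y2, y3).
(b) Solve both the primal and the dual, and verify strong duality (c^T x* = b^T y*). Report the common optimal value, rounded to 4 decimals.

The standard primal-dual pair for 'max c^T x s.t. A x <= b, x >= 0' is:
  Dual:  min b^T y  s.t.  A^T y >= c,  y >= 0.

So the dual LP is:
  minimize  8y1 + 11y2 + 37y3
  subject to:
    y1 + 3y3 >= 4
    y2 + 2y3 >= 5
    y1, y2, y3 >= 0

Solving the primal: x* = (5, 11).
  primal value c^T x* = 75.
Solving the dual: y* = (0, 2.3333, 1.3333).
  dual value b^T y* = 75.
Strong duality: c^T x* = b^T y*. Confirmed.

75


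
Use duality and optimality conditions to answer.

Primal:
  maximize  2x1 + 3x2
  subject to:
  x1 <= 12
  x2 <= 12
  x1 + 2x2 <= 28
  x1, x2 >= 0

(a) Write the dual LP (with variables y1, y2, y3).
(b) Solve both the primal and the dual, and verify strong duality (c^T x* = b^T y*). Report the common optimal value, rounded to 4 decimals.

The standard primal-dual pair for 'max c^T x s.t. A x <= b, x >= 0' is:
  Dual:  min b^T y  s.t.  A^T y >= c,  y >= 0.

So the dual LP is:
  minimize  12y1 + 12y2 + 28y3
  subject to:
    y1 + y3 >= 2
    y2 + 2y3 >= 3
    y1, y2, y3 >= 0

Solving the primal: x* = (12, 8).
  primal value c^T x* = 48.
Solving the dual: y* = (0.5, 0, 1.5).
  dual value b^T y* = 48.
Strong duality: c^T x* = b^T y*. Confirmed.

48


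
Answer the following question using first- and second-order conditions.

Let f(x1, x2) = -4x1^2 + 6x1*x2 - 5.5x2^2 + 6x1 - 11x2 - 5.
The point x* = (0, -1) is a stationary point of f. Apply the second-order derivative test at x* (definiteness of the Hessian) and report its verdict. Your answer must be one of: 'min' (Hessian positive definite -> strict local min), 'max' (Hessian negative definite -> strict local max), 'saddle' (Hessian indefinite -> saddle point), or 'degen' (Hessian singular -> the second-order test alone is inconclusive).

Compute the Hessian H = grad^2 f:
  H = [[-8, 6], [6, -11]]
Verify stationarity: grad f(x*) = H x* + g = (0, 0).
Eigenvalues of H: -15.6847, -3.3153.
Both eigenvalues < 0, so H is negative definite -> x* is a strict local max.

max


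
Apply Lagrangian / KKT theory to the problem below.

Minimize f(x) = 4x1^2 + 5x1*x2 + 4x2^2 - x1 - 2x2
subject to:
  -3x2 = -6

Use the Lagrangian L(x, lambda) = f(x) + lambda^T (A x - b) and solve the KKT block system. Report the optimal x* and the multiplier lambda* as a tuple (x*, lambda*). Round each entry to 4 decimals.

Form the Lagrangian:
  L(x, lambda) = (1/2) x^T Q x + c^T x + lambda^T (A x - b)
Stationarity (grad_x L = 0): Q x + c + A^T lambda = 0.
Primal feasibility: A x = b.

This gives the KKT block system:
  [ Q   A^T ] [ x     ]   [-c ]
  [ A    0  ] [ lambda ] = [ b ]

Solving the linear system:
  x*      = (-1.125, 2)
  lambda* = (2.7917)
  f(x*)   = 6.9375

x* = (-1.125, 2), lambda* = (2.7917)


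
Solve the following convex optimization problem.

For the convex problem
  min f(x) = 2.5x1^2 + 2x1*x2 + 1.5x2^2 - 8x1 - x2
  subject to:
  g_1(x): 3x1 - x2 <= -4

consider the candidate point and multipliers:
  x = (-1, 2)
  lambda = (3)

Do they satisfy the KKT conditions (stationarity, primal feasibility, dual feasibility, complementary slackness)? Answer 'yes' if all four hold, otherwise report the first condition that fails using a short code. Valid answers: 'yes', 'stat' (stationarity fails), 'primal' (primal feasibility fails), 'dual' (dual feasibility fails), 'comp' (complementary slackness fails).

Gradient of f: grad f(x) = Q x + c = (-9, 3)
Constraint values g_i(x) = a_i^T x - b_i:
  g_1((-1, 2)) = -1
Stationarity residual: grad f(x) + sum_i lambda_i a_i = (0, 0)
  -> stationarity OK
Primal feasibility (all g_i <= 0): OK
Dual feasibility (all lambda_i >= 0): OK
Complementary slackness (lambda_i * g_i(x) = 0 for all i): FAILS

Verdict: the first failing condition is complementary_slackness -> comp.

comp


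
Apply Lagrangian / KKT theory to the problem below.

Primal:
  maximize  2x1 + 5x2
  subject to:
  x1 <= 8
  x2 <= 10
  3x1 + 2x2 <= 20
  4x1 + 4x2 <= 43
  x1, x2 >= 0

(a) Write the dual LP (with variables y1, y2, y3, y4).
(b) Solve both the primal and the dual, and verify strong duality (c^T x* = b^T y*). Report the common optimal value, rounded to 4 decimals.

The standard primal-dual pair for 'max c^T x s.t. A x <= b, x >= 0' is:
  Dual:  min b^T y  s.t.  A^T y >= c,  y >= 0.

So the dual LP is:
  minimize  8y1 + 10y2 + 20y3 + 43y4
  subject to:
    y1 + 3y3 + 4y4 >= 2
    y2 + 2y3 + 4y4 >= 5
    y1, y2, y3, y4 >= 0

Solving the primal: x* = (0, 10).
  primal value c^T x* = 50.
Solving the dual: y* = (0, 3.6667, 0.6667, 0).
  dual value b^T y* = 50.
Strong duality: c^T x* = b^T y*. Confirmed.

50


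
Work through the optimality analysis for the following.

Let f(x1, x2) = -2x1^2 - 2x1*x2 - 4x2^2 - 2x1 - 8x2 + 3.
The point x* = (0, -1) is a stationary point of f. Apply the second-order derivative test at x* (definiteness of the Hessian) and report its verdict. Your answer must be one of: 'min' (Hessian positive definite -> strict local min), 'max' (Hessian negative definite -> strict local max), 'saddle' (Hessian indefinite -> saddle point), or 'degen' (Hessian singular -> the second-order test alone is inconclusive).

Compute the Hessian H = grad^2 f:
  H = [[-4, -2], [-2, -8]]
Verify stationarity: grad f(x*) = H x* + g = (0, 0).
Eigenvalues of H: -8.8284, -3.1716.
Both eigenvalues < 0, so H is negative definite -> x* is a strict local max.

max


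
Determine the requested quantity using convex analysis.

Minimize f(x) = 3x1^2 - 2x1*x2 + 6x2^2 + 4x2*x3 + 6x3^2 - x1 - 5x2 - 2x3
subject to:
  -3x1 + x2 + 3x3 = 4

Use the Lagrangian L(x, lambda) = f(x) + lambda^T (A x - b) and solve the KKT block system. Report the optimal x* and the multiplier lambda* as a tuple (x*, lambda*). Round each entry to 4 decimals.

Form the Lagrangian:
  L(x, lambda) = (1/2) x^T Q x + c^T x + lambda^T (A x - b)
Stationarity (grad_x L = 0): Q x + c + A^T lambda = 0.
Primal feasibility: A x = b.

This gives the KKT block system:
  [ Q   A^T ] [ x     ]   [-c ]
  [ A    0  ] [ lambda ] = [ b ]

Solving the linear system:
  x*      = (-0.6915, 0.2766, 0.5496)
  lambda* = (-1.9007)
  f(x*)   = 2.906

x* = (-0.6915, 0.2766, 0.5496), lambda* = (-1.9007)


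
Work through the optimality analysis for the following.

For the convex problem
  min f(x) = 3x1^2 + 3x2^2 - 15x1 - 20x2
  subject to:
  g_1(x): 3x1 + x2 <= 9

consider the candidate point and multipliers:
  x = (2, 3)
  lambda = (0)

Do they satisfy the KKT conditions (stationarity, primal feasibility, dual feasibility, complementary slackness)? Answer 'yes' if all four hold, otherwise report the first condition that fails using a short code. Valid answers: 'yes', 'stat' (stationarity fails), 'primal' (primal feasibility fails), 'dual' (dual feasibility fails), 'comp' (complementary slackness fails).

Gradient of f: grad f(x) = Q x + c = (-3, -2)
Constraint values g_i(x) = a_i^T x - b_i:
  g_1((2, 3)) = 0
Stationarity residual: grad f(x) + sum_i lambda_i a_i = (-3, -2)
  -> stationarity FAILS
Primal feasibility (all g_i <= 0): OK
Dual feasibility (all lambda_i >= 0): OK
Complementary slackness (lambda_i * g_i(x) = 0 for all i): OK

Verdict: the first failing condition is stationarity -> stat.

stat


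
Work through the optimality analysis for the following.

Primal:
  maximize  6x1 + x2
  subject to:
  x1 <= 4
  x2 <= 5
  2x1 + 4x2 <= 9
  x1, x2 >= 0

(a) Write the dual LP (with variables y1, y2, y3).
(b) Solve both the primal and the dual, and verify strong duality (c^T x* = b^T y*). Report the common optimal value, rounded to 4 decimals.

The standard primal-dual pair for 'max c^T x s.t. A x <= b, x >= 0' is:
  Dual:  min b^T y  s.t.  A^T y >= c,  y >= 0.

So the dual LP is:
  minimize  4y1 + 5y2 + 9y3
  subject to:
    y1 + 2y3 >= 6
    y2 + 4y3 >= 1
    y1, y2, y3 >= 0

Solving the primal: x* = (4, 0.25).
  primal value c^T x* = 24.25.
Solving the dual: y* = (5.5, 0, 0.25).
  dual value b^T y* = 24.25.
Strong duality: c^T x* = b^T y*. Confirmed.

24.25


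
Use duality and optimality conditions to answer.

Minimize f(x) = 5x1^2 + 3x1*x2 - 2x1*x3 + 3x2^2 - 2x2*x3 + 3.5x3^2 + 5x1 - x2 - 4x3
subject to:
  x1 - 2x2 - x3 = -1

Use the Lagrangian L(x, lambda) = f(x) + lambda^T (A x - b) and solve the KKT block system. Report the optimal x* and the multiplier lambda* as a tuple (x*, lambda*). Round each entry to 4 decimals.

Form the Lagrangian:
  L(x, lambda) = (1/2) x^T Q x + c^T x + lambda^T (A x - b)
Stationarity (grad_x L = 0): Q x + c + A^T lambda = 0.
Primal feasibility: A x = b.

This gives the KKT block system:
  [ Q   A^T ] [ x     ]   [-c ]
  [ A    0  ] [ lambda ] = [ b ]

Solving the linear system:
  x*      = (-0.3677, 0.1355, 0.3613)
  lambda* = (-1.0065)
  f(x*)   = -2.2129

x* = (-0.3677, 0.1355, 0.3613), lambda* = (-1.0065)


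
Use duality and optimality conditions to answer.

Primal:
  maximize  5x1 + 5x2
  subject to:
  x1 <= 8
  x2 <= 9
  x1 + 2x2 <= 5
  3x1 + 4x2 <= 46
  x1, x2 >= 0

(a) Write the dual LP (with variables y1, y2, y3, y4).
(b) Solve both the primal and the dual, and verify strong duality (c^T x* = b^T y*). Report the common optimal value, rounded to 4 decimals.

The standard primal-dual pair for 'max c^T x s.t. A x <= b, x >= 0' is:
  Dual:  min b^T y  s.t.  A^T y >= c,  y >= 0.

So the dual LP is:
  minimize  8y1 + 9y2 + 5y3 + 46y4
  subject to:
    y1 + y3 + 3y4 >= 5
    y2 + 2y3 + 4y4 >= 5
    y1, y2, y3, y4 >= 0

Solving the primal: x* = (5, 0).
  primal value c^T x* = 25.
Solving the dual: y* = (0, 0, 5, 0).
  dual value b^T y* = 25.
Strong duality: c^T x* = b^T y*. Confirmed.

25


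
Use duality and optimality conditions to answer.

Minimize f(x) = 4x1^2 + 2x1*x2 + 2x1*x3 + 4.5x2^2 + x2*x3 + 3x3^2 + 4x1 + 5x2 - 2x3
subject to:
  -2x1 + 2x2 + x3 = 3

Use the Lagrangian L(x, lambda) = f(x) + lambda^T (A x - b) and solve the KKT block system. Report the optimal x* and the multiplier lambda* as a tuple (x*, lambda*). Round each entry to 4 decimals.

Form the Lagrangian:
  L(x, lambda) = (1/2) x^T Q x + c^T x + lambda^T (A x - b)
Stationarity (grad_x L = 0): Q x + c + A^T lambda = 0.
Primal feasibility: A x = b.

This gives the KKT block system:
  [ Q   A^T ] [ x     ]   [-c ]
  [ A    0  ] [ lambda ] = [ b ]

Solving the linear system:
  x*      = (-1.0993, -0.0822, 0.9658)
  lambda* = (-1.5137)
  f(x*)   = -1.0993

x* = (-1.0993, -0.0822, 0.9658), lambda* = (-1.5137)


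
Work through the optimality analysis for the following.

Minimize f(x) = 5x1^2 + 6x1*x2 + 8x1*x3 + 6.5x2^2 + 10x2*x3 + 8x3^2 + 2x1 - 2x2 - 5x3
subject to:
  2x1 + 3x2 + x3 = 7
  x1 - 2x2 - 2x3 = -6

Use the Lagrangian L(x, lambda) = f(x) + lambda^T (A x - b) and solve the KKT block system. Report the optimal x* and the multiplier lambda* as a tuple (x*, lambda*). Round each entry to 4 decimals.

Form the Lagrangian:
  L(x, lambda) = (1/2) x^T Q x + c^T x + lambda^T (A x - b)
Stationarity (grad_x L = 0): Q x + c + A^T lambda = 0.
Primal feasibility: A x = b.

This gives the KKT block system:
  [ Q   A^T ] [ x     ]   [-c ]
  [ A    0  ] [ lambda ] = [ b ]

Solving the linear system:
  x*      = (-0.695, 2.8687, -0.2162)
  lambda* = (-7.1467, 3.7606)
  f(x*)   = 33.2722

x* = (-0.695, 2.8687, -0.2162), lambda* = (-7.1467, 3.7606)


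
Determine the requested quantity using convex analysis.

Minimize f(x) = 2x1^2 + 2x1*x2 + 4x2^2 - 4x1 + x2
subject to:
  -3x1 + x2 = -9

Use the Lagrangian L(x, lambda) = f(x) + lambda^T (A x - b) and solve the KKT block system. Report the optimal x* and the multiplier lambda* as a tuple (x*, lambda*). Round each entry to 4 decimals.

Form the Lagrangian:
  L(x, lambda) = (1/2) x^T Q x + c^T x + lambda^T (A x - b)
Stationarity (grad_x L = 0): Q x + c + A^T lambda = 0.
Primal feasibility: A x = b.

This gives the KKT block system:
  [ Q   A^T ] [ x     ]   [-c ]
  [ A    0  ] [ lambda ] = [ b ]

Solving the linear system:
  x*      = (2.6705, -0.9886)
  lambda* = (1.5682)
  f(x*)   = 1.2216

x* = (2.6705, -0.9886), lambda* = (1.5682)


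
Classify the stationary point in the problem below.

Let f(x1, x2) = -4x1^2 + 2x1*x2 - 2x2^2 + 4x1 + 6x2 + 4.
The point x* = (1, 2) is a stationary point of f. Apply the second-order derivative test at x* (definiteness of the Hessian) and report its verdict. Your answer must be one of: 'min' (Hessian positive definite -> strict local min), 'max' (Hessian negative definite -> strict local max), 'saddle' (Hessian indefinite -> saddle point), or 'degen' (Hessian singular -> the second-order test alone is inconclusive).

Compute the Hessian H = grad^2 f:
  H = [[-8, 2], [2, -4]]
Verify stationarity: grad f(x*) = H x* + g = (0, 0).
Eigenvalues of H: -8.8284, -3.1716.
Both eigenvalues < 0, so H is negative definite -> x* is a strict local max.

max


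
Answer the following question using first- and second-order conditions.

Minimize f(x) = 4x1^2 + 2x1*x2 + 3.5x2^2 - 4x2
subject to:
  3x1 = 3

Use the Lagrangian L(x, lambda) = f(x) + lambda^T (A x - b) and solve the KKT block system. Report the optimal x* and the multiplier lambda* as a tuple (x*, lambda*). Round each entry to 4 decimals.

Form the Lagrangian:
  L(x, lambda) = (1/2) x^T Q x + c^T x + lambda^T (A x - b)
Stationarity (grad_x L = 0): Q x + c + A^T lambda = 0.
Primal feasibility: A x = b.

This gives the KKT block system:
  [ Q   A^T ] [ x     ]   [-c ]
  [ A    0  ] [ lambda ] = [ b ]

Solving the linear system:
  x*      = (1, 0.2857)
  lambda* = (-2.8571)
  f(x*)   = 3.7143

x* = (1, 0.2857), lambda* = (-2.8571)


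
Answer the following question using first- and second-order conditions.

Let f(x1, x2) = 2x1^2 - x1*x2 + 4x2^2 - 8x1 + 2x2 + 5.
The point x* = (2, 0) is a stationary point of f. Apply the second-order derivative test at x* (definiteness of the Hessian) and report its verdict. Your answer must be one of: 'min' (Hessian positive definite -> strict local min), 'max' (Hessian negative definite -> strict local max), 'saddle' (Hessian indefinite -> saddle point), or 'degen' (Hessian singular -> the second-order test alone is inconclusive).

Compute the Hessian H = grad^2 f:
  H = [[4, -1], [-1, 8]]
Verify stationarity: grad f(x*) = H x* + g = (0, 0).
Eigenvalues of H: 3.7639, 8.2361.
Both eigenvalues > 0, so H is positive definite -> x* is a strict local min.

min


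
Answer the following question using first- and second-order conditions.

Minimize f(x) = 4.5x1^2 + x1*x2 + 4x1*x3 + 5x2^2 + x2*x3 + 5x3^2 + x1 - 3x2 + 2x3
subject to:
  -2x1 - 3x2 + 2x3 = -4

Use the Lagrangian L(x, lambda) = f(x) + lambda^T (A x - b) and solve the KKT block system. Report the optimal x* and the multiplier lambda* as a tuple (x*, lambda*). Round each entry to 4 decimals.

Form the Lagrangian:
  L(x, lambda) = (1/2) x^T Q x + c^T x + lambda^T (A x - b)
Stationarity (grad_x L = 0): Q x + c + A^T lambda = 0.
Primal feasibility: A x = b.

This gives the KKT block system:
  [ Q   A^T ] [ x     ]   [-c ]
  [ A    0  ] [ lambda ] = [ b ]

Solving the linear system:
  x*      = (0.3527, 0.6729, -0.638)
  lambda* = (1.1478)
  f(x*)   = 0.8248

x* = (0.3527, 0.6729, -0.638), lambda* = (1.1478)


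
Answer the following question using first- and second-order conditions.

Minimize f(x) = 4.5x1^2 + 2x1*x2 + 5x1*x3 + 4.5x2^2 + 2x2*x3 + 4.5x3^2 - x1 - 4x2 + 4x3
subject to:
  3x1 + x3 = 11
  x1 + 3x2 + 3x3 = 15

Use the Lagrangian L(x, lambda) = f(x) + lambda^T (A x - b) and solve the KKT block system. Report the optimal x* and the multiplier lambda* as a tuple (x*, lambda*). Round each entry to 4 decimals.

Form the Lagrangian:
  L(x, lambda) = (1/2) x^T Q x + c^T x + lambda^T (A x - b)
Stationarity (grad_x L = 0): Q x + c + A^T lambda = 0.
Primal feasibility: A x = b.

This gives the KKT block system:
  [ Q   A^T ] [ x     ]   [-c ]
  [ A    0  ] [ lambda ] = [ b ]

Solving the linear system:
  x*      = (3.1851, 2.4935, 1.4448)
  lambda* = (-10.2143, -9.2338)
  f(x*)   = 121.7419

x* = (3.1851, 2.4935, 1.4448), lambda* = (-10.2143, -9.2338)


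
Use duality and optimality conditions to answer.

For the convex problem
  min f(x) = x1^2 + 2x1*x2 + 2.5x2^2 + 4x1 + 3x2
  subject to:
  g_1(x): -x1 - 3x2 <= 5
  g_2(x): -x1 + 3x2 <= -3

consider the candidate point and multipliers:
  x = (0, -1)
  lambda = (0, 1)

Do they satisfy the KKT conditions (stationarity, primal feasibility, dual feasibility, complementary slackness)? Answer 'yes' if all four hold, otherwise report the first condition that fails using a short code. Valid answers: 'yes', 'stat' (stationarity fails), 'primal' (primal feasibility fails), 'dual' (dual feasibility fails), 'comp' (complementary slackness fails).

Gradient of f: grad f(x) = Q x + c = (2, -2)
Constraint values g_i(x) = a_i^T x - b_i:
  g_1((0, -1)) = -2
  g_2((0, -1)) = 0
Stationarity residual: grad f(x) + sum_i lambda_i a_i = (1, 1)
  -> stationarity FAILS
Primal feasibility (all g_i <= 0): OK
Dual feasibility (all lambda_i >= 0): OK
Complementary slackness (lambda_i * g_i(x) = 0 for all i): OK

Verdict: the first failing condition is stationarity -> stat.

stat


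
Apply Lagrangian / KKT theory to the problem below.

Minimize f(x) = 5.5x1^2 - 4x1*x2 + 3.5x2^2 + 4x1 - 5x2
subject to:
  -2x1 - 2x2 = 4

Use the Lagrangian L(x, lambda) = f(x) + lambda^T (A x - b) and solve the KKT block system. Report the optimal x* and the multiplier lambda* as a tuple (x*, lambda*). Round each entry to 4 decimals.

Form the Lagrangian:
  L(x, lambda) = (1/2) x^T Q x + c^T x + lambda^T (A x - b)
Stationarity (grad_x L = 0): Q x + c + A^T lambda = 0.
Primal feasibility: A x = b.

This gives the KKT block system:
  [ Q   A^T ] [ x     ]   [-c ]
  [ A    0  ] [ lambda ] = [ b ]

Solving the linear system:
  x*      = (-1.1923, -0.8077)
  lambda* = (-2.9423)
  f(x*)   = 5.5192

x* = (-1.1923, -0.8077), lambda* = (-2.9423)


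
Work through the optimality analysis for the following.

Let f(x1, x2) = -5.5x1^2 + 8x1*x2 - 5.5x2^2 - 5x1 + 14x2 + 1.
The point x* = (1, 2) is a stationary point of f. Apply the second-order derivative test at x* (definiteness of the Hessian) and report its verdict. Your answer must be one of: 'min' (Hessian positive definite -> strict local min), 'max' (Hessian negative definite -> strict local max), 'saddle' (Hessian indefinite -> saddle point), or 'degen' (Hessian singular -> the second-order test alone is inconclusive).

Compute the Hessian H = grad^2 f:
  H = [[-11, 8], [8, -11]]
Verify stationarity: grad f(x*) = H x* + g = (0, 0).
Eigenvalues of H: -19, -3.
Both eigenvalues < 0, so H is negative definite -> x* is a strict local max.

max


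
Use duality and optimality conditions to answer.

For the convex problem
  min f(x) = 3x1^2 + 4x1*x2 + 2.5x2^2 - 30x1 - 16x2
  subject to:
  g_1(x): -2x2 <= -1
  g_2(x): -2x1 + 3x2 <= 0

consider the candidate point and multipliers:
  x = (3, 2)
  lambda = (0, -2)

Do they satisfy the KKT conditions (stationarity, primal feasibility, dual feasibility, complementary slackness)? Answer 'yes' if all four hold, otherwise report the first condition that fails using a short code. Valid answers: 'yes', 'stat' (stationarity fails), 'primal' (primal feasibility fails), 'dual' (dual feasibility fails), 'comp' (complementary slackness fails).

Gradient of f: grad f(x) = Q x + c = (-4, 6)
Constraint values g_i(x) = a_i^T x - b_i:
  g_1((3, 2)) = -3
  g_2((3, 2)) = 0
Stationarity residual: grad f(x) + sum_i lambda_i a_i = (0, 0)
  -> stationarity OK
Primal feasibility (all g_i <= 0): OK
Dual feasibility (all lambda_i >= 0): FAILS
Complementary slackness (lambda_i * g_i(x) = 0 for all i): OK

Verdict: the first failing condition is dual_feasibility -> dual.

dual


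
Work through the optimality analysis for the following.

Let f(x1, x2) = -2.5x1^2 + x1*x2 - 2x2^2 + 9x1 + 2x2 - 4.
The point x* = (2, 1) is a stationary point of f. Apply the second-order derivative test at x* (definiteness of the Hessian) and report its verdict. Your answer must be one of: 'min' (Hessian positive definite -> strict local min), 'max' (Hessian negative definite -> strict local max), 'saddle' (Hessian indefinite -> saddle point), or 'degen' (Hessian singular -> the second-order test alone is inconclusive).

Compute the Hessian H = grad^2 f:
  H = [[-5, 1], [1, -4]]
Verify stationarity: grad f(x*) = H x* + g = (0, 0).
Eigenvalues of H: -5.618, -3.382.
Both eigenvalues < 0, so H is negative definite -> x* is a strict local max.

max


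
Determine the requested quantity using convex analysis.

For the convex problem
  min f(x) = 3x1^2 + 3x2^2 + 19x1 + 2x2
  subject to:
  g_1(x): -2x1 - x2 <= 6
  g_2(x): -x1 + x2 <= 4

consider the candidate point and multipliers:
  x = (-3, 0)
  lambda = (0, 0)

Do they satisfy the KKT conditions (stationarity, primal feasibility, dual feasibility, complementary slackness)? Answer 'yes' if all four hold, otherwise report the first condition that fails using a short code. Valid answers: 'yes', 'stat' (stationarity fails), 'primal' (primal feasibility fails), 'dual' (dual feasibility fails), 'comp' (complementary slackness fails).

Gradient of f: grad f(x) = Q x + c = (1, 2)
Constraint values g_i(x) = a_i^T x - b_i:
  g_1((-3, 0)) = 0
  g_2((-3, 0)) = -1
Stationarity residual: grad f(x) + sum_i lambda_i a_i = (1, 2)
  -> stationarity FAILS
Primal feasibility (all g_i <= 0): OK
Dual feasibility (all lambda_i >= 0): OK
Complementary slackness (lambda_i * g_i(x) = 0 for all i): OK

Verdict: the first failing condition is stationarity -> stat.

stat


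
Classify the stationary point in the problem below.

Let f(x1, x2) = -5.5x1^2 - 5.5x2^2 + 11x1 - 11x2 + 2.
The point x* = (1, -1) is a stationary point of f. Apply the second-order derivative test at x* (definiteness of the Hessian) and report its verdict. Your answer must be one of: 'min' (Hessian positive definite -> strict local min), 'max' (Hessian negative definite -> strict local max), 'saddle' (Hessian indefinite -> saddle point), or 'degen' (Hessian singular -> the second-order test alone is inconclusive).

Compute the Hessian H = grad^2 f:
  H = [[-11, 0], [0, -11]]
Verify stationarity: grad f(x*) = H x* + g = (0, 0).
Eigenvalues of H: -11, -11.
Both eigenvalues < 0, so H is negative definite -> x* is a strict local max.

max


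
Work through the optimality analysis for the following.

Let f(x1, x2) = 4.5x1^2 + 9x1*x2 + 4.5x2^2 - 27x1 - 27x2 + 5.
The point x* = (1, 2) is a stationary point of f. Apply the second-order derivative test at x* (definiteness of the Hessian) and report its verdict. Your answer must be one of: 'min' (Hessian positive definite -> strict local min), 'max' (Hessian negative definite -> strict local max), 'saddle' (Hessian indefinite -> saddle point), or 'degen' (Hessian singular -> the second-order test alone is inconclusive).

Compute the Hessian H = grad^2 f:
  H = [[9, 9], [9, 9]]
Verify stationarity: grad f(x*) = H x* + g = (0, 0).
Eigenvalues of H: 0, 18.
H has a zero eigenvalue (singular; positive semidefinite but not definite), so H is neither positive definite, negative definite, nor indefinite. The second-order test alone is inconclusive -> degen.
(Indeed, f is constant along the null direction of H through x*, so x* is not a strict local extremum.)

degen


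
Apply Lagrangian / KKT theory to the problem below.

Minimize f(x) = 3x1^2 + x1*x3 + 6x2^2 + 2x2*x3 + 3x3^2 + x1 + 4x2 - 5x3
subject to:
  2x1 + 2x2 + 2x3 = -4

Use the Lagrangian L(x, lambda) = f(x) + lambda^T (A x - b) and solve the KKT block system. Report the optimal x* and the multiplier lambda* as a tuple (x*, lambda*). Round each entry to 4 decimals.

Form the Lagrangian:
  L(x, lambda) = (1/2) x^T Q x + c^T x + lambda^T (A x - b)
Stationarity (grad_x L = 0): Q x + c + A^T lambda = 0.
Primal feasibility: A x = b.

This gives the KKT block system:
  [ Q   A^T ] [ x     ]   [-c ]
  [ A    0  ] [ lambda ] = [ b ]

Solving the linear system:
  x*      = (-1.3206, -0.9313, 0.2519)
  lambda* = (3.3359)
  f(x*)   = 3.5191

x* = (-1.3206, -0.9313, 0.2519), lambda* = (3.3359)


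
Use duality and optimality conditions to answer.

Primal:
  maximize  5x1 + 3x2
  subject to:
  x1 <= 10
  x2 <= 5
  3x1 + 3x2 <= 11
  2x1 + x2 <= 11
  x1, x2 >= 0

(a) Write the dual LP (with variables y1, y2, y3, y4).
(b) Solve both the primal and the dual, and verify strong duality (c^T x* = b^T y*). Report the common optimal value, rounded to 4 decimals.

The standard primal-dual pair for 'max c^T x s.t. A x <= b, x >= 0' is:
  Dual:  min b^T y  s.t.  A^T y >= c,  y >= 0.

So the dual LP is:
  minimize  10y1 + 5y2 + 11y3 + 11y4
  subject to:
    y1 + 3y3 + 2y4 >= 5
    y2 + 3y3 + y4 >= 3
    y1, y2, y3, y4 >= 0

Solving the primal: x* = (3.6667, 0).
  primal value c^T x* = 18.3333.
Solving the dual: y* = (0, 0, 1.6667, 0).
  dual value b^T y* = 18.3333.
Strong duality: c^T x* = b^T y*. Confirmed.

18.3333
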